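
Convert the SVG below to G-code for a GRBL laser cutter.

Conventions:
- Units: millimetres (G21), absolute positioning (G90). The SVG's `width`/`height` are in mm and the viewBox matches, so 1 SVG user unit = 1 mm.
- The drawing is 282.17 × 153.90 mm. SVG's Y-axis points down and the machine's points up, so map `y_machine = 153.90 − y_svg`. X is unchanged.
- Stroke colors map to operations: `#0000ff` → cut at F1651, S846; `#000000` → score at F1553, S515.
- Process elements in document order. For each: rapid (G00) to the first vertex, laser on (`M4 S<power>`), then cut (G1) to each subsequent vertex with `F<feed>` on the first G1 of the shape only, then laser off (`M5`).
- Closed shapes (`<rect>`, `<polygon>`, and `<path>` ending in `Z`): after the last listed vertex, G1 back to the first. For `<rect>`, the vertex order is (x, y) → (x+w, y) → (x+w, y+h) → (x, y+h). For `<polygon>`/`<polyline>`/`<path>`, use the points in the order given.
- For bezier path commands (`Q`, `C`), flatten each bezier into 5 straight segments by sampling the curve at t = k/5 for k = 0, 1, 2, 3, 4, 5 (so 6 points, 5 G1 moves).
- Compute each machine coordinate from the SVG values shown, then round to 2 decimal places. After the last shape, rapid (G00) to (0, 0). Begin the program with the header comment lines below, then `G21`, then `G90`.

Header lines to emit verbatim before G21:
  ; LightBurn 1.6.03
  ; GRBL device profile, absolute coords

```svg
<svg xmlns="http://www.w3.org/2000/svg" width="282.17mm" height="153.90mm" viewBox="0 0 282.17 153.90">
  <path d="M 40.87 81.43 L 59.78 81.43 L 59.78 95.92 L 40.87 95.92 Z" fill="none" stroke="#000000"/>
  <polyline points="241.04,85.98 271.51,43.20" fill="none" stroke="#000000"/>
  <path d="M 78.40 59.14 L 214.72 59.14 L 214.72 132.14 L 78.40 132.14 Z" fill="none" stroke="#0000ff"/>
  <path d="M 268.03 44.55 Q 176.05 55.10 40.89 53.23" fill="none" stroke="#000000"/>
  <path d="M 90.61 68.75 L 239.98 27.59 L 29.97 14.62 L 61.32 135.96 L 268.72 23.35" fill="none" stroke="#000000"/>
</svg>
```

; LightBurn 1.6.03
; GRBL device profile, absolute coords
G21
G90
G00 X40.87 Y72.47
M4 S515
G1 X59.78 Y72.47 F1553
G1 X59.78 Y57.98
G1 X40.87 Y57.98
G1 X40.87 Y72.47
M5
G00 X241.04 Y67.92
M4 S515
G1 X271.51 Y110.70 F1553
M5
G00 X78.40 Y94.76
M4 S846
G1 X214.72 Y94.76 F1651
G1 X214.72 Y21.76
G1 X78.40 Y21.76
G1 X78.40 Y94.76
M5
G00 X268.03 Y109.35
M4 S515
G1 X229.51 Y105.63 F1553
G1 X187.54 Y102.90
G1 X142.11 Y101.16
G1 X93.23 Y100.42
G1 X40.89 Y100.67
M5
G00 X90.61 Y85.15
M4 S515
G1 X239.98 Y126.31 F1553
G1 X29.97 Y139.28
G1 X61.32 Y17.94
G1 X268.72 Y130.55
M5
G00 X0.00 Y0.00

viewBox `0 0 282.17 153.90` with mm width/height → 1 unit = 1 mm. Flip: y_m = 153.90 − y_svg.

**Shape 1** — `<path>` rectangle, stroke `#000000` → score (S515, F1553). Machine vertices: (40.87,72.47) → (59.78,72.47) → (59.78,57.98) → (40.87,57.98) → (40.87,72.47). Closed: final G1 returns to the first vertex.

**Shape 2** — `<polyline>` line segment, stroke `#000000` → score (S515, F1553). Machine vertices: (241.04,67.92) → (271.51,110.70). Open path.

**Shape 3** — `<path>` rectangle, stroke `#0000ff` → cut (S846, F1651). Machine vertices: (78.40,94.76) → (214.72,94.76) → (214.72,21.76) → (78.40,21.76) → (78.40,94.76). Closed: final G1 returns to the first vertex.

**Shape 4** — `<path>` quadratic bezier, stroke `#000000` → score (S515, F1553). Control points (SVG): P0=(268.03,44.55), P1=(176.05,55.10), P2=(40.89,53.23); sampled at t=k/5. Machine vertices: (268.03,109.35) → (229.51,105.63) → (187.54,102.90) → (142.11,101.16) → (93.23,100.42) → (40.89,100.67). Open path.

**Shape 5** — `<path>` open polyline, stroke `#000000` → score (S515, F1553). Machine vertices: (90.61,85.15) → (239.98,126.31) → (29.97,139.28) → (61.32,17.94) → (268.72,130.55). Open path.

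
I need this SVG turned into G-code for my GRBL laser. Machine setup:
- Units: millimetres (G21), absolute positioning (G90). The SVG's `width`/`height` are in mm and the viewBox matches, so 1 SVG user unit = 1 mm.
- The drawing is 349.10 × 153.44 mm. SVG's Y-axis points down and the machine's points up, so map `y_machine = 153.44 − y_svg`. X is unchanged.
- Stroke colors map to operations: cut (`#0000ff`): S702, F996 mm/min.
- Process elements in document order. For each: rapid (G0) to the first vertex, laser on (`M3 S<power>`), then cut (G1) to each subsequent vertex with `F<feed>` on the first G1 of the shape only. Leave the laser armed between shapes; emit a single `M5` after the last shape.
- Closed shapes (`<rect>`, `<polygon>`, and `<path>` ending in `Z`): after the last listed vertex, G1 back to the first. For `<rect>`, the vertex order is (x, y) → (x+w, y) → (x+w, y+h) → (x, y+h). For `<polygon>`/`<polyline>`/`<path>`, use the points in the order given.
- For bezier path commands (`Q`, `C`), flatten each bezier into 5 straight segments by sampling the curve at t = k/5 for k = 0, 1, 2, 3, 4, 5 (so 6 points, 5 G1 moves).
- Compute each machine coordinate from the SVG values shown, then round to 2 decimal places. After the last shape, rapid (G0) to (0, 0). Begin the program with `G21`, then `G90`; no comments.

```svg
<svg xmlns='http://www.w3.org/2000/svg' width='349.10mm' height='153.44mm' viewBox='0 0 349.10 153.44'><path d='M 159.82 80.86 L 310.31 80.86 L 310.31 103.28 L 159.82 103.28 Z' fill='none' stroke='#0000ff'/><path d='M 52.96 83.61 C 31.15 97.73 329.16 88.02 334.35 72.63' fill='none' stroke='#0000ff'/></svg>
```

G21
G90
G0 X159.82 Y72.58
M3 S702
G1 X310.31 Y72.58 F996
G1 X310.31 Y50.16
G1 X159.82 Y50.16
G1 X159.82 Y72.58
G0 X52.96 Y69.83
M3 S702
G1 X73.35 Y64.07 F996
G1 X141.09 Y63.16
G1 X226.78 Y66.23
G1 X301.00 Y72.40
G1 X334.35 Y80.81
M5
G0 X0.00 Y0.00

Since the viewBox matches the mm dimensions, user units are millimetres directly. The only transform is the Y-flip y_m = 153.44 − y_svg.

Shape 1 is a rectangle drawn with `<path>`. Its stroke #0000ff means cut at S702, F996. After flipping Y the toolpath is (159.82,72.58) → (310.31,72.58) → (310.31,50.16) → (159.82,50.16) → (159.82,72.58), returning to the start.

Shape 2 is a cubic bezier drawn with `<path>`. Its stroke #0000ff means cut at S702, F996. After flipping Y the toolpath is (52.96,69.83) → (73.35,64.07) → (141.09,63.16) → (226.78,66.23) → (301.00,72.40) → (334.35,80.81).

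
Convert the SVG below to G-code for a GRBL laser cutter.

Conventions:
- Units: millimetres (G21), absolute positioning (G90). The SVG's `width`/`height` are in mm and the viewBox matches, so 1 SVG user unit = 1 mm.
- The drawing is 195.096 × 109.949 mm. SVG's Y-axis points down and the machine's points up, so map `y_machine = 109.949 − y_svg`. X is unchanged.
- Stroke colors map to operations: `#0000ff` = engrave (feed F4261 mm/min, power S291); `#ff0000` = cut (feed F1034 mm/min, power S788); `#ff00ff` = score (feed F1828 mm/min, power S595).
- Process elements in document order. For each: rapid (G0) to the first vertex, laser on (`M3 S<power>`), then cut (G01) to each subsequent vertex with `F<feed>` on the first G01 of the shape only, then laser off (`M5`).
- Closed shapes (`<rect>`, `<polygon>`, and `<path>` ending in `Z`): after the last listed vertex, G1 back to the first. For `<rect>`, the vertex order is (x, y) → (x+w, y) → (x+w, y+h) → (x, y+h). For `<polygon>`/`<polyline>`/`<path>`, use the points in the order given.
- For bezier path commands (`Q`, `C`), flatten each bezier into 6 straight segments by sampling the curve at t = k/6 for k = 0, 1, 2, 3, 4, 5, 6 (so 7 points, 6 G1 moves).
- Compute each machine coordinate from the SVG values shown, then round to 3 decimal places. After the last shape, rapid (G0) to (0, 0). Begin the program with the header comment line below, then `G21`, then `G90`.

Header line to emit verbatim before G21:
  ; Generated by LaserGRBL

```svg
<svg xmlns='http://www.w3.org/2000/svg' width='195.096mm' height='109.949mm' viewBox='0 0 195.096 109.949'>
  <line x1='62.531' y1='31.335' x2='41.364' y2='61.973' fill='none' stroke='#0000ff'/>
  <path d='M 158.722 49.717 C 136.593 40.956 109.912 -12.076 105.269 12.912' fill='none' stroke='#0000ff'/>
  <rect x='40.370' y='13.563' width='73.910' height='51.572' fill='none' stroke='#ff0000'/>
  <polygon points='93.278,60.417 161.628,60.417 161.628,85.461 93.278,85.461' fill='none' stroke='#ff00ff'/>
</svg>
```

1 u = 1 mm; y_m = 109.949 − y.

[1] `<line>` line segment, #0000ff→engrave S291 F4261: (62.531,78.614) → (41.364,47.976)

[2] `<path>` cubic bezier, #0000ff→engrave S291 F4261: (158.722,60.232) → (147.401,67.736) → (136.060,79.221) → (125.438,91.290) → (116.273,100.548) → (109.304,103.595) → (105.269,97.037)

[3] `<rect>` rectangle, #ff0000→cut S788 F1034: (40.370,96.386) → (114.280,96.386) → (114.280,44.814) → (40.370,44.814) → (40.370,96.386) (closed)

[4] `<polygon>` rectangle, #ff00ff→score S595 F1828: (93.278,49.532) → (161.628,49.532) → (161.628,24.488) → (93.278,24.488) → (93.278,49.532) (closed)

; Generated by LaserGRBL
G21
G90
G0 X62.531 Y78.614
M3 S291
G01 X41.364 Y47.976 F4261
M5
G0 X158.722 Y60.232
M3 S291
G01 X147.401 Y67.736 F4261
G01 X136.060 Y79.221
G01 X125.438 Y91.290
G01 X116.273 Y100.548
G01 X109.304 Y103.595
G01 X105.269 Y97.037
M5
G0 X40.370 Y96.386
M3 S788
G01 X114.280 Y96.386 F1034
G01 X114.280 Y44.814
G01 X40.370 Y44.814
G01 X40.370 Y96.386
M5
G0 X93.278 Y49.532
M3 S595
G01 X161.628 Y49.532 F1828
G01 X161.628 Y24.488
G01 X93.278 Y24.488
G01 X93.278 Y49.532
M5
G0 X0.000 Y0.000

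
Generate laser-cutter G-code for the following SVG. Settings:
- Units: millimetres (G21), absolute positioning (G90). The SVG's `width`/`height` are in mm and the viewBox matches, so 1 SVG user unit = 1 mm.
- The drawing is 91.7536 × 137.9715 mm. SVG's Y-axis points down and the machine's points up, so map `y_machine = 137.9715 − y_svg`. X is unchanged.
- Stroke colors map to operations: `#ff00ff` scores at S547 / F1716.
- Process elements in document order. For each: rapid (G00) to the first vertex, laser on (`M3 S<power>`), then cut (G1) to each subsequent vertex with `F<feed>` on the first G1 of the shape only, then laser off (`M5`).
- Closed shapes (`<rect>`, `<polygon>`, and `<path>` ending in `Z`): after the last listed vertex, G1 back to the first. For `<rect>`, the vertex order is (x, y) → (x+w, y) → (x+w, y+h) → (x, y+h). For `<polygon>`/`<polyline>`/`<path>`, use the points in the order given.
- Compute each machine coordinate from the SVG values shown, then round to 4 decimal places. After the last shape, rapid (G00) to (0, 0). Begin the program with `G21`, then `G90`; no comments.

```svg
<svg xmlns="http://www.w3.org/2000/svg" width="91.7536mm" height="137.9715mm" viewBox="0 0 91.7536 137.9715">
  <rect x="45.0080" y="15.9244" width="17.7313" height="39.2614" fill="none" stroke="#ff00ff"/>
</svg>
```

G21
G90
G00 X45.0080 Y122.0471
M3 S547
G1 X62.7393 Y122.0471 F1716
G1 X62.7393 Y82.7857
G1 X45.0080 Y82.7857
G1 X45.0080 Y122.0471
M5
G00 X0.0000 Y0.0000

viewBox `0 0 91.7536 137.9715` with mm width/height → 1 unit = 1 mm. Flip: y_m = 137.9715 − y_svg.

**Shape 1** — `<rect>` rectangle, stroke `#ff00ff` → score (S547, F1716). Machine vertices: (45.0080,122.0471) → (62.7393,122.0471) → (62.7393,82.7857) → (45.0080,82.7857) → (45.0080,122.0471). Closed: final G1 returns to the first vertex.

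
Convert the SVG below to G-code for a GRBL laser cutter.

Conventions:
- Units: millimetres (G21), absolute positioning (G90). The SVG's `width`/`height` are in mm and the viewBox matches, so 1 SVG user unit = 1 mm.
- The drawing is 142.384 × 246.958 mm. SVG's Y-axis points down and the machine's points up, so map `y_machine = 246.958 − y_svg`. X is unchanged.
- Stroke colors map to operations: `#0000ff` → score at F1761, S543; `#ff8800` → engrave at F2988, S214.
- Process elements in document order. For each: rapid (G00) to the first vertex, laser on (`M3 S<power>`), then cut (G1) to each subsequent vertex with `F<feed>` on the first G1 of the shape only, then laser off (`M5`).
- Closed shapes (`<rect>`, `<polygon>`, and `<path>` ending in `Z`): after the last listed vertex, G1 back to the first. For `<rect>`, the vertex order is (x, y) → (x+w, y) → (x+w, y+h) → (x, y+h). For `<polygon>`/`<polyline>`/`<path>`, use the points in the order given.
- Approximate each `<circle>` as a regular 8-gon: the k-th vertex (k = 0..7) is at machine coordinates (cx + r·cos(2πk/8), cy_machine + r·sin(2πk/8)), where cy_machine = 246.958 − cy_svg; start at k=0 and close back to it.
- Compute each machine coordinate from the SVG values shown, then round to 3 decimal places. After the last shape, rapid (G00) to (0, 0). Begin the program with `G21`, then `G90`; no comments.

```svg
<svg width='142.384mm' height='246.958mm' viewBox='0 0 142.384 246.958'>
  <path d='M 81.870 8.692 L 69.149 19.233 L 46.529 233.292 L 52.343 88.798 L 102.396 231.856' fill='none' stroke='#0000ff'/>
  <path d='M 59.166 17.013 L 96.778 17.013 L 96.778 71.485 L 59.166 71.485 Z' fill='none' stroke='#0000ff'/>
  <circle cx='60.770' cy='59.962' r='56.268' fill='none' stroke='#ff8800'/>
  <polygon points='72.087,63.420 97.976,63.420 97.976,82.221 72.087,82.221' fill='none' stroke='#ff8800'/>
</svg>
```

G21
G90
G00 X81.870 Y238.266
M3 S543
G1 X69.149 Y227.725 F1761
G1 X46.529 Y13.666
G1 X52.343 Y158.160
G1 X102.396 Y15.102
M5
G00 X59.166 Y229.945
M3 S543
G1 X96.778 Y229.945 F1761
G1 X96.778 Y175.473
G1 X59.166 Y175.473
G1 X59.166 Y229.945
M5
G00 X117.038 Y186.996
M3 S214
G1 X100.557 Y226.783 F2988
G1 X60.770 Y243.264
G1 X20.983 Y226.783
G1 X4.502 Y186.996
G1 X20.983 Y147.209
G1 X60.770 Y130.728
G1 X100.557 Y147.209
G1 X117.038 Y186.996
M5
G00 X72.087 Y183.538
M3 S214
G1 X97.976 Y183.538 F2988
G1 X97.976 Y164.737
G1 X72.087 Y164.737
G1 X72.087 Y183.538
M5
G00 X0.000 Y0.000

1 u = 1 mm; y_m = 246.958 − y.

[1] `<path>` open polyline, #0000ff→score S543 F1761: (81.870,238.266) → (69.149,227.725) → (46.529,13.666) → (52.343,158.160) → (102.396,15.102)

[2] `<path>` rectangle, #0000ff→score S543 F1761: (59.166,229.945) → (96.778,229.945) → (96.778,175.473) → (59.166,175.473) → (59.166,229.945) (closed)

[3] `<circle>` circle, #ff8800→engrave S214 F2988: (117.038,186.996) → (100.557,226.783) → (60.770,243.264) → (20.983,226.783) → (4.502,186.996) → (20.983,147.209) → (60.770,130.728) → (100.557,147.209) → (117.038,186.996) (closed)

[4] `<polygon>` rectangle, #ff8800→engrave S214 F2988: (72.087,183.538) → (97.976,183.538) → (97.976,164.737) → (72.087,164.737) → (72.087,183.538) (closed)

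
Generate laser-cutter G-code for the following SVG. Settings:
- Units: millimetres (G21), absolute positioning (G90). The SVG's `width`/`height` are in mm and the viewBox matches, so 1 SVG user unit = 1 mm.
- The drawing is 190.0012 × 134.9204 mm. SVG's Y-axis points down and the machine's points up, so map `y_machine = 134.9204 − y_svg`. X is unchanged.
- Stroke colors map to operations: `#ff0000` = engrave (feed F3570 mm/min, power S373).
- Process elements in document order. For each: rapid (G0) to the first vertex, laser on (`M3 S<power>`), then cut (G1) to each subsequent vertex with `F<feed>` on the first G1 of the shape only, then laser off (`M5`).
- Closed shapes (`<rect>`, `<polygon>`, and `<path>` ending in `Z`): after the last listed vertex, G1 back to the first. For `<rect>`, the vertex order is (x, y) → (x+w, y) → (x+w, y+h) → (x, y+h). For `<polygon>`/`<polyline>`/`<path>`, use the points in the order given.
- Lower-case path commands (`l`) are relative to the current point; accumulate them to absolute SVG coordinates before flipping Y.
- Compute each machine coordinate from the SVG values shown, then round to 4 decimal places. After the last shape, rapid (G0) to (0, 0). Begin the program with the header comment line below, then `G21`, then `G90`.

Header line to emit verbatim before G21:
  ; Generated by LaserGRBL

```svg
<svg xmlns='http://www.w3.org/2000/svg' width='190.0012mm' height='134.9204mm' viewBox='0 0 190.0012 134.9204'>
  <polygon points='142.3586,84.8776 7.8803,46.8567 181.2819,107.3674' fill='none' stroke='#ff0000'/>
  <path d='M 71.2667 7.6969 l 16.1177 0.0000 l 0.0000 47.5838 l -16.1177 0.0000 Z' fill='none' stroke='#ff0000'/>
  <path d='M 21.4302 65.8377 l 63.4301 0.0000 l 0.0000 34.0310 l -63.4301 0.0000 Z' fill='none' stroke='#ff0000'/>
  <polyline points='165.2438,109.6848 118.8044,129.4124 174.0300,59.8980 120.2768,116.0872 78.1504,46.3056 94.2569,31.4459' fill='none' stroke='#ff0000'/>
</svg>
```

; Generated by LaserGRBL
G21
G90
G0 X142.3586 Y50.0428
M3 S373
G1 X7.8803 Y88.0637 F3570
G1 X181.2819 Y27.5530
G1 X142.3586 Y50.0428
M5
G0 X71.2667 Y127.2235
M3 S373
G1 X87.3844 Y127.2235 F3570
G1 X87.3844 Y79.6397
G1 X71.2667 Y79.6397
G1 X71.2667 Y127.2235
M5
G0 X21.4302 Y69.0827
M3 S373
G1 X84.8603 Y69.0827 F3570
G1 X84.8603 Y35.0517
G1 X21.4302 Y35.0517
G1 X21.4302 Y69.0827
M5
G0 X165.2438 Y25.2356
M3 S373
G1 X118.8044 Y5.5080 F3570
G1 X174.0300 Y75.0224
G1 X120.2768 Y18.8332
G1 X78.1504 Y88.6148
G1 X94.2569 Y103.4745
M5
G0 X0.0000 Y0.0000

viewBox `0 0 190.0012 134.9204` with mm width/height → 1 unit = 1 mm. Flip: y_m = 134.9204 − y_svg.

**Shape 1** — `<polygon>` closed polygon, stroke `#ff0000` → engrave (S373, F3570). Machine vertices: (142.3586,50.0428) → (7.8803,88.0637) → (181.2819,27.5530) → (142.3586,50.0428). Closed: final G1 returns to the first vertex.

**Shape 2** — `<path>` rectangle, stroke `#ff0000` → engrave (S373, F3570). Machine vertices: (71.2667,127.2235) → (87.3844,127.2235) → (87.3844,79.6397) → (71.2667,79.6397) → (71.2667,127.2235). Closed: final G1 returns to the first vertex.

**Shape 3** — `<path>` rectangle, stroke `#ff0000` → engrave (S373, F3570). Machine vertices: (21.4302,69.0827) → (84.8603,69.0827) → (84.8603,35.0517) → (21.4302,35.0517) → (21.4302,69.0827). Closed: final G1 returns to the first vertex.

**Shape 4** — `<polyline>` open polyline, stroke `#ff0000` → engrave (S373, F3570). Machine vertices: (165.2438,25.2356) → (118.8044,5.5080) → (174.0300,75.0224) → (120.2768,18.8332) → (78.1504,88.6148) → (94.2569,103.4745). Open path.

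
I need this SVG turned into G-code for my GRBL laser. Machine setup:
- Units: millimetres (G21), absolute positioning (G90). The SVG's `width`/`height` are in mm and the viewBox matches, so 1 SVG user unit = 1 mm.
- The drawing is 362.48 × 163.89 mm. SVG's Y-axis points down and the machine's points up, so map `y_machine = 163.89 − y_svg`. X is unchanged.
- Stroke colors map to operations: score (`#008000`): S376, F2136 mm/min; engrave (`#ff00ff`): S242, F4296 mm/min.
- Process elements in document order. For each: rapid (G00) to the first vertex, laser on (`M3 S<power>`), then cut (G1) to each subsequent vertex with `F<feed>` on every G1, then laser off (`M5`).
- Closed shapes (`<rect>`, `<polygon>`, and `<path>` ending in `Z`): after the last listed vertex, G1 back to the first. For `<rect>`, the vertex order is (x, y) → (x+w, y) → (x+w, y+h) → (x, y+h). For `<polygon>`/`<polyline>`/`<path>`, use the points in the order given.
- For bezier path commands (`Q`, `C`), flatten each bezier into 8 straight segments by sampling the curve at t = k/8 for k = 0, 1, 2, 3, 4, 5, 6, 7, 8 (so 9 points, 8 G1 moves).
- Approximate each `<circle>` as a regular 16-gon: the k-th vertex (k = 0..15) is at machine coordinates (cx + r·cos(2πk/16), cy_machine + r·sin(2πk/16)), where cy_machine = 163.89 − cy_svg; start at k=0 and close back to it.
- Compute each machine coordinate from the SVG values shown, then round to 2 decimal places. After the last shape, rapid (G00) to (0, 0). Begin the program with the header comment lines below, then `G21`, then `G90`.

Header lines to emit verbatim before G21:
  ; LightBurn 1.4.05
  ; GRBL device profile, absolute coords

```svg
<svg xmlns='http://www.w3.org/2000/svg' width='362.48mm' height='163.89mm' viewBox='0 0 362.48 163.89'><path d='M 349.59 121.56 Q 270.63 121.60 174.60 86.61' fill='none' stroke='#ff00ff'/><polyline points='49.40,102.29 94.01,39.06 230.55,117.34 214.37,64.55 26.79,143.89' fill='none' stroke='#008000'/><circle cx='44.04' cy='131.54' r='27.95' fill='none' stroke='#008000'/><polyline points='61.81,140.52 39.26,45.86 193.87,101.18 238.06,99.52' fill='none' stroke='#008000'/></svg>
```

1 u = 1 mm; y_m = 163.89 − y.

[1] `<path>` quadratic bezier, #ff00ff→engrave S242 F4296: (349.59,42.33) → (329.58,42.87) → (309.04,44.50) → (287.97,47.23) → (266.36,51.05) → (244.22,55.96) → (221.55,61.97) → (198.34,69.08) → (174.60,77.28)

[2] `<polyline>` open polyline, #008000→score S376 F2136: (49.40,61.60) → (94.01,124.83) → (230.55,46.55) → (214.37,99.34) → (26.79,20.00)

[3] `<circle>` circle, #008000→score S376 F2136: (71.99,32.35) → (69.86,43.05) → (63.80,52.11) → (54.74,58.17) → (44.04,60.30) → (33.34,58.17) → (24.28,52.11) → (18.22,43.05) → (16.09,32.35) → (18.22,21.65) → (24.28,12.59) → (33.34,6.53) → (44.04,4.40) → (54.74,6.53) → (63.80,12.59) → (69.86,21.65) → (71.99,32.35) (closed)

[4] `<polyline>` open polyline, #008000→score S376 F2136: (61.81,23.37) → (39.26,118.03) → (193.87,62.71) → (238.06,64.37)

; LightBurn 1.4.05
; GRBL device profile, absolute coords
G21
G90
G00 X349.59 Y42.33
M3 S242
G1 X329.58 Y42.87 F4296
G1 X309.04 Y44.50 F4296
G1 X287.97 Y47.23 F4296
G1 X266.36 Y51.05 F4296
G1 X244.22 Y55.96 F4296
G1 X221.55 Y61.97 F4296
G1 X198.34 Y69.08 F4296
G1 X174.60 Y77.28 F4296
M5
G00 X49.40 Y61.60
M3 S376
G1 X94.01 Y124.83 F2136
G1 X230.55 Y46.55 F2136
G1 X214.37 Y99.34 F2136
G1 X26.79 Y20.00 F2136
M5
G00 X71.99 Y32.35
M3 S376
G1 X69.86 Y43.05 F2136
G1 X63.80 Y52.11 F2136
G1 X54.74 Y58.17 F2136
G1 X44.04 Y60.30 F2136
G1 X33.34 Y58.17 F2136
G1 X24.28 Y52.11 F2136
G1 X18.22 Y43.05 F2136
G1 X16.09 Y32.35 F2136
G1 X18.22 Y21.65 F2136
G1 X24.28 Y12.59 F2136
G1 X33.34 Y6.53 F2136
G1 X44.04 Y4.40 F2136
G1 X54.74 Y6.53 F2136
G1 X63.80 Y12.59 F2136
G1 X69.86 Y21.65 F2136
G1 X71.99 Y32.35 F2136
M5
G00 X61.81 Y23.37
M3 S376
G1 X39.26 Y118.03 F2136
G1 X193.87 Y62.71 F2136
G1 X238.06 Y64.37 F2136
M5
G00 X0.00 Y0.00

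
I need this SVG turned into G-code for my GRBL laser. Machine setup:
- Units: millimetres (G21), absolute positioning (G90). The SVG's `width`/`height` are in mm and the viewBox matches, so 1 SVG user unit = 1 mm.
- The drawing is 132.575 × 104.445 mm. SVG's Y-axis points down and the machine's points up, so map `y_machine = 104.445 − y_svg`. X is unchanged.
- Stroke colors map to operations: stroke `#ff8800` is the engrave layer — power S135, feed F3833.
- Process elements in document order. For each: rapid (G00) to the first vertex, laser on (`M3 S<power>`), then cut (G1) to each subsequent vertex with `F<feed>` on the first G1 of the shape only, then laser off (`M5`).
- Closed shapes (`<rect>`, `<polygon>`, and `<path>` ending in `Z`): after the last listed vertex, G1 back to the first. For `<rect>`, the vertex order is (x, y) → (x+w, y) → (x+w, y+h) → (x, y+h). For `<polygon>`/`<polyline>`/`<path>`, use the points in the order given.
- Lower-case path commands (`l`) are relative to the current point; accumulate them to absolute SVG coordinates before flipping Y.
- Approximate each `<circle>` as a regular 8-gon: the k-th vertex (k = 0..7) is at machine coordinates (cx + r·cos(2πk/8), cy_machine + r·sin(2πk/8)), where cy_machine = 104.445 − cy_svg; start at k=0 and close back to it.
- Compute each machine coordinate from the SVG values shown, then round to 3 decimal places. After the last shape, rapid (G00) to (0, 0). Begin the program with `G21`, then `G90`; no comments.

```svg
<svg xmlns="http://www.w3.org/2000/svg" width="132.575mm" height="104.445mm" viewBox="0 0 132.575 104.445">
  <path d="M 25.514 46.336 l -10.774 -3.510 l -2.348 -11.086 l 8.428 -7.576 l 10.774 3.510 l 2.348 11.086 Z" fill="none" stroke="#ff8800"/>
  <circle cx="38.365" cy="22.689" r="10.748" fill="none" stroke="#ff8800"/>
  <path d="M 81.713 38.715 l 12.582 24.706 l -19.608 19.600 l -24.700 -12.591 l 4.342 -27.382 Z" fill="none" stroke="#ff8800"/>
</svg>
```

G21
G90
G00 X25.514 Y58.109
M3 S135
G1 X14.740 Y61.619 F3833
G1 X12.392 Y72.705
G1 X20.820 Y80.281
G1 X31.594 Y76.771
G1 X33.942 Y65.685
G1 X25.514 Y58.109
M5
G00 X49.113 Y81.756
M3 S135
G1 X45.965 Y89.356 F3833
G1 X38.365 Y92.504
G1 X30.765 Y89.356
G1 X27.617 Y81.756
G1 X30.765 Y74.156
G1 X38.365 Y71.008
G1 X45.965 Y74.156
G1 X49.113 Y81.756
M5
G00 X81.713 Y65.730
M3 S135
G1 X94.295 Y41.024 F3833
G1 X74.687 Y21.424
G1 X49.987 Y34.015
G1 X54.329 Y61.397
G1 X81.713 Y65.730
M5
G00 X0.000 Y0.000

Since the viewBox matches the mm dimensions, user units are millimetres directly. The only transform is the Y-flip y_m = 104.445 − y_svg.

Shape 1 is a regular polygon drawn with `<path>`. Its stroke #ff8800 means engrave at S135, F3833. After flipping Y the toolpath is (25.514,58.109) → (14.740,61.619) → (12.392,72.705) → (20.820,80.281) → (31.594,76.771) → (33.942,65.685) → (25.514,58.109), returning to the start.

Shape 2 is a circle drawn with `<circle>`. Its stroke #ff8800 means engrave at S135, F3833. After flipping Y the toolpath is (49.113,81.756) → (45.965,89.356) → (38.365,92.504) → (30.765,89.356) → (27.617,81.756) → (30.765,74.156) → (38.365,71.008) → (45.965,74.156) → (49.113,81.756), returning to the start.

Shape 3 is a regular polygon drawn with `<path>`. Its stroke #ff8800 means engrave at S135, F3833. After flipping Y the toolpath is (81.713,65.730) → (94.295,41.024) → (74.687,21.424) → (49.987,34.015) → (54.329,61.397) → (81.713,65.730), returning to the start.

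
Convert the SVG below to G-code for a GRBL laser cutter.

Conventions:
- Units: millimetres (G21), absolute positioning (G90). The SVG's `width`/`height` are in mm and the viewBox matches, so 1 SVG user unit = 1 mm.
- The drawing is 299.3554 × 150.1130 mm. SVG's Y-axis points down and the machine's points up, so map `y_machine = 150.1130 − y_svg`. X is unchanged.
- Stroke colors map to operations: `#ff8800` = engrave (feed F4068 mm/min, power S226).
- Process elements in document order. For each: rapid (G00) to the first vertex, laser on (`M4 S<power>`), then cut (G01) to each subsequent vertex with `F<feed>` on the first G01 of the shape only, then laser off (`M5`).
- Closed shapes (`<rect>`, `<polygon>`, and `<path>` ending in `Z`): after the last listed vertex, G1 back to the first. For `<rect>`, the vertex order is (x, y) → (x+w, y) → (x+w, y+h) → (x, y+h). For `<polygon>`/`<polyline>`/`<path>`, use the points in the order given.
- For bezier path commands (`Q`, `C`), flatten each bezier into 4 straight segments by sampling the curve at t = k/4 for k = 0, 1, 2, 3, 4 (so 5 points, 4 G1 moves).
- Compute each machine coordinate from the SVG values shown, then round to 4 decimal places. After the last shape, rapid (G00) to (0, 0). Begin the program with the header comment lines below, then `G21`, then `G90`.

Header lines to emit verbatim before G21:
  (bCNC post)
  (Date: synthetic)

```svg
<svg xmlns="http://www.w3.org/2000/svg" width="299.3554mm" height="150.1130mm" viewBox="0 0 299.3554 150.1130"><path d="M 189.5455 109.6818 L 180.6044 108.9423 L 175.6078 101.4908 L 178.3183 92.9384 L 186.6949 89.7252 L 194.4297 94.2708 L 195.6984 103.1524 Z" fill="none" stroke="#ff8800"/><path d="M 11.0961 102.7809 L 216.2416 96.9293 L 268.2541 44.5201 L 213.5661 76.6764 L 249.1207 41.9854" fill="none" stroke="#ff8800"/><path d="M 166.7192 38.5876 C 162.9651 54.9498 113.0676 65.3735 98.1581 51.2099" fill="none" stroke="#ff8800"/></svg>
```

(bCNC post)
(Date: synthetic)
G21
G90
G00 X189.5455 Y40.4312
M4 S226
G01 X180.6044 Y41.1707 F4068
G01 X175.6078 Y48.6222
G01 X178.3183 Y57.1746
G01 X186.6949 Y60.3878
G01 X194.4297 Y55.8422
G01 X195.6984 Y46.9606
G01 X189.5455 Y40.4312
M5
G00 X11.0961 Y47.3321
M4 S226
G01 X216.2416 Y53.1837 F4068
G01 X268.2541 Y105.5929
G01 X213.5661 Y73.4366
G01 X249.1207 Y108.1276
M5
G00 X166.7192 Y111.5254
M4 S226
G01 X156.5194 Y100.6586 F4068
G01 X136.6219 Y93.7671
G01 X114.6328 Y92.5991
G01 X98.1581 Y98.9031
M5
G00 X0.0000 Y0.0000

viewBox `0 0 299.3554 150.1130` with mm width/height → 1 unit = 1 mm. Flip: y_m = 150.1130 − y_svg.

**Shape 1** — `<path>` regular polygon, stroke `#ff8800` → engrave (S226, F4068). Machine vertices: (189.5455,40.4312) → (180.6044,41.1707) → (175.6078,48.6222) → (178.3183,57.1746) → (186.6949,60.3878) → (194.4297,55.8422) → (195.6984,46.9606) → (189.5455,40.4312). Closed: final G1 returns to the first vertex.

**Shape 2** — `<path>` open polyline, stroke `#ff8800` → engrave (S226, F4068). Machine vertices: (11.0961,47.3321) → (216.2416,53.1837) → (268.2541,105.5929) → (213.5661,73.4366) → (249.1207,108.1276). Open path.

**Shape 3** — `<path>` cubic bezier, stroke `#ff8800` → engrave (S226, F4068). Control points (SVG): P0=(166.7192,38.5876), P1=(162.9651,54.9498), P2=(113.0676,65.3735), P3=(98.1581,51.2099); sampled at t=k/4. Machine vertices: (166.7192,111.5254) → (156.5194,100.6586) → (136.6219,93.7671) → (114.6328,92.5991) → (98.1581,98.9031). Open path.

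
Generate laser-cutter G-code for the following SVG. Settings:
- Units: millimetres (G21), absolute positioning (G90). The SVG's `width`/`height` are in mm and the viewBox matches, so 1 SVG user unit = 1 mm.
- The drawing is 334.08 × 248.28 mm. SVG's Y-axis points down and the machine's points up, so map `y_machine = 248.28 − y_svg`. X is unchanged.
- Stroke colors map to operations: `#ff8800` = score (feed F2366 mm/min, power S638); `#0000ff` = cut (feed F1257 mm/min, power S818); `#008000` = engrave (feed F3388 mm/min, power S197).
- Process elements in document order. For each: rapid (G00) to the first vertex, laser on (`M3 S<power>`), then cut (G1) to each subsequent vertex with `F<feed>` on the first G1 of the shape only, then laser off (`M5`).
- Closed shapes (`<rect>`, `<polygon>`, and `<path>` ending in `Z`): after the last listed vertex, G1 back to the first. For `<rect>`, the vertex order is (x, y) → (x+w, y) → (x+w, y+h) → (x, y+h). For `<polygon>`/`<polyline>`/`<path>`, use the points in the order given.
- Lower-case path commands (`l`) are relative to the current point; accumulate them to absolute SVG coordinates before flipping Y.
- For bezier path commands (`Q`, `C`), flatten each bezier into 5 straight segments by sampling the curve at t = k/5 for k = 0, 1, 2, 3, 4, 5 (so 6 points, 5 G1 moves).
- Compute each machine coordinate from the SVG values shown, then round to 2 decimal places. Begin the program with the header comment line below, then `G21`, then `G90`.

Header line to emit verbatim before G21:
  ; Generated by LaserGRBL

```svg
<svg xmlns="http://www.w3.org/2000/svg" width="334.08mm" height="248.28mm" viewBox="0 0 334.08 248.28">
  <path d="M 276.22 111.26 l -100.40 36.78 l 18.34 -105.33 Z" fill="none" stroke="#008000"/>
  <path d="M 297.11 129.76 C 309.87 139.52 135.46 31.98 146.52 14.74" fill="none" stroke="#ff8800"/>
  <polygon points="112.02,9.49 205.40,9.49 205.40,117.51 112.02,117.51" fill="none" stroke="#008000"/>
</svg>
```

; Generated by LaserGRBL
G21
G90
G00 X276.22 Y137.02
M3 S197
G1 X175.82 Y100.24 F3388
G1 X194.16 Y205.57
G1 X276.22 Y137.02
M5
G00 X297.11 Y118.52
M3 S638
G1 X285.29 Y125.08 F2366
G1 X246.43 Y149.83
G1 X198.42 Y182.79
G1 X159.16 Y214.02
G1 X146.52 Y233.54
M5
G00 X112.02 Y238.79
M3 S197
G1 X205.40 Y238.79 F3388
G1 X205.40 Y130.77
G1 X112.02 Y130.77
G1 X112.02 Y238.79
M5

1 u = 1 mm; y_m = 248.28 − y.

[1] `<path>` regular polygon, #008000→engrave S197 F3388: (276.22,137.02) → (175.82,100.24) → (194.16,205.57) → (276.22,137.02) (closed)

[2] `<path>` cubic bezier, #ff8800→score S638 F2366: (297.11,118.52) → (285.29,125.08) → (246.43,149.83) → (198.42,182.79) → (159.16,214.02) → (146.52,233.54)

[3] `<polygon>` rectangle, #008000→engrave S197 F3388: (112.02,238.79) → (205.40,238.79) → (205.40,130.77) → (112.02,130.77) → (112.02,238.79) (closed)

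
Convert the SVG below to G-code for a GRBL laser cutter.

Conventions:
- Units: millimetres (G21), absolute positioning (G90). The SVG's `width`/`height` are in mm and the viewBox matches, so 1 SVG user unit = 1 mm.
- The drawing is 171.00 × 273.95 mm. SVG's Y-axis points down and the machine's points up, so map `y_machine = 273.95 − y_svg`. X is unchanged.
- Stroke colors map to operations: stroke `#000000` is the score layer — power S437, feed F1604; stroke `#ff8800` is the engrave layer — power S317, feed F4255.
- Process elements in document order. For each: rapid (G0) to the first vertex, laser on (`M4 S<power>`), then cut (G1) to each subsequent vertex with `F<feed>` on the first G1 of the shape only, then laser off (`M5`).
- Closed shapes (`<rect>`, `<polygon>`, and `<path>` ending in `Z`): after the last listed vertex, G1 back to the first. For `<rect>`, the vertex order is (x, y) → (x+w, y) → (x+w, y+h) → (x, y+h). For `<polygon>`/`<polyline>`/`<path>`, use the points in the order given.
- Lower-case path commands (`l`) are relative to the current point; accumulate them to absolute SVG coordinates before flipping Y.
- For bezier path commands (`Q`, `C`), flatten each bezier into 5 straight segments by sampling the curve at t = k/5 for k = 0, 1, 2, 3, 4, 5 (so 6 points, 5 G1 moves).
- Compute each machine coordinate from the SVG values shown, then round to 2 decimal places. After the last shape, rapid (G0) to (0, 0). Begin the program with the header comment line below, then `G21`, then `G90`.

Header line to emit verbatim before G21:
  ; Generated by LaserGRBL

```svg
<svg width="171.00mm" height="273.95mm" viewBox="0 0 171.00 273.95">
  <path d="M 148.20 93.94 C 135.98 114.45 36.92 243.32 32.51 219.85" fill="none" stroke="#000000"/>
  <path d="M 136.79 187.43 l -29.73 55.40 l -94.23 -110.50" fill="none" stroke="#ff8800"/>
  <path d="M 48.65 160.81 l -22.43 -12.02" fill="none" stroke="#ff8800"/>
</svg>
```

1 u = 1 mm; y_m = 273.95 − y.

[1] `<path>` cubic bezier, #000000→score S437 F1604: (148.20,180.01) → (131.90,156.79) → (103.47,120.07) → (71.62,82.37) → (45.06,56.21) → (32.51,54.10)

[2] `<path>` open polyline, #ff8800→engrave S317 F4255: (136.79,86.52) → (107.06,31.12) → (12.83,141.62)

[3] `<path>` line segment, #ff8800→engrave S317 F4255: (48.65,113.14) → (26.22,125.16)

; Generated by LaserGRBL
G21
G90
G0 X148.20 Y180.01
M4 S437
G1 X131.90 Y156.79 F1604
G1 X103.47 Y120.07
G1 X71.62 Y82.37
G1 X45.06 Y56.21
G1 X32.51 Y54.10
M5
G0 X136.79 Y86.52
M4 S317
G1 X107.06 Y31.12 F4255
G1 X12.83 Y141.62
M5
G0 X48.65 Y113.14
M4 S317
G1 X26.22 Y125.16 F4255
M5
G0 X0.00 Y0.00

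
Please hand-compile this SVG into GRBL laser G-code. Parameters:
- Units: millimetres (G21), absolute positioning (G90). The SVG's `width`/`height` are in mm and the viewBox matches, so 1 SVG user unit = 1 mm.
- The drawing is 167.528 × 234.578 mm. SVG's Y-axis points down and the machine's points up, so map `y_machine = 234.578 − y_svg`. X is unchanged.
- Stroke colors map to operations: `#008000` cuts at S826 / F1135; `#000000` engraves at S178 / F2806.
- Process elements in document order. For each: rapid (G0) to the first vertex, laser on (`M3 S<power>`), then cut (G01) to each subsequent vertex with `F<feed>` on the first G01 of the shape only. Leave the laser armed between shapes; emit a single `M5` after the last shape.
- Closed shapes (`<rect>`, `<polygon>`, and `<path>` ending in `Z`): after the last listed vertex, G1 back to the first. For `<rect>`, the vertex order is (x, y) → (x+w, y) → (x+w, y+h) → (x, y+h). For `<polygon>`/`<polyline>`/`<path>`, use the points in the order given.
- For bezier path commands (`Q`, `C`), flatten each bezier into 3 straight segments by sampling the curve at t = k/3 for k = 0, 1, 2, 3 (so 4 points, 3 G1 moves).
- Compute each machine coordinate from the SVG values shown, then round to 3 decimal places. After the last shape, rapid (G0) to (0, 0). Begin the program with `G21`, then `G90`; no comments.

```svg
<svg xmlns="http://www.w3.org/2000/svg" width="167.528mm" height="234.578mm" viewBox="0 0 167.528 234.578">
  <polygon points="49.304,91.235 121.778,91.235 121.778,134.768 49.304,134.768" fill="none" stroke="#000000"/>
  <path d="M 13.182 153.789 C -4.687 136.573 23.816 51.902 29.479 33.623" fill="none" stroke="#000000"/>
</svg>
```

G21
G90
G0 X49.304 Y143.343
M3 S178
G01 X121.778 Y143.343 F2806
G01 X121.778 Y99.810
G01 X49.304 Y99.810
G01 X49.304 Y143.343
G0 X13.182 Y80.789
M3 S178
G01 X8.207 Y115.533 F2806
G01 X18.766 Y165.503
G01 X29.479 Y200.955
M5
G0 X0.000 Y0.000

Since the viewBox matches the mm dimensions, user units are millimetres directly. The only transform is the Y-flip y_m = 234.578 − y_svg.

Shape 1 is a rectangle drawn with `<polygon>`. Its stroke #000000 means engrave at S178, F2806. After flipping Y the toolpath is (49.304,143.343) → (121.778,143.343) → (121.778,99.810) → (49.304,99.810) → (49.304,143.343), returning to the start.

Shape 2 is a cubic bezier drawn with `<path>`. Its stroke #000000 means engrave at S178, F2806. After flipping Y the toolpath is (13.182,80.789) → (8.207,115.533) → (18.766,165.503) → (29.479,200.955).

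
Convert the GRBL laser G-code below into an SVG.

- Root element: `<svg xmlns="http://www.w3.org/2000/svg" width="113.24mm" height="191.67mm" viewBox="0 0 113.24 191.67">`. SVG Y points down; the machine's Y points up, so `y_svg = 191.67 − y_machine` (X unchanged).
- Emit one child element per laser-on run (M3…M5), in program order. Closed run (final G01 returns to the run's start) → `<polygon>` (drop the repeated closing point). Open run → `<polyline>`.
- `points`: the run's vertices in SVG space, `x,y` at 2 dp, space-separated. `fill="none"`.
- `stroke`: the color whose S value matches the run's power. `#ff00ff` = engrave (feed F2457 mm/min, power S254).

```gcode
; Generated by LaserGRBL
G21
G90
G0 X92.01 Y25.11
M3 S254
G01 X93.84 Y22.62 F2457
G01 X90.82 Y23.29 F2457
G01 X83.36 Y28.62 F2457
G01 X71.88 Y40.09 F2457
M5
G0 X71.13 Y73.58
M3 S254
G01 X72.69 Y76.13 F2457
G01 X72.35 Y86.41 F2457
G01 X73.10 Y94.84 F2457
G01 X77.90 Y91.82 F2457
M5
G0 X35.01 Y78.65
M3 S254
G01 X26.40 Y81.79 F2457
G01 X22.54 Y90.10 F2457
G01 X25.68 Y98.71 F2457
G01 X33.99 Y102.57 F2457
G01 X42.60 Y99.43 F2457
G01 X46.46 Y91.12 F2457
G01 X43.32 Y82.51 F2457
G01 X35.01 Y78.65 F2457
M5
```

Each laser-on run becomes one SVG element. Flip Y back into SVG space with y_svg = 191.67 − y_machine. Every run uses S254, so all elements get stroke `#ff00ff` (engrave).

Run 1: The run is open, so emit a `<polyline>` with points (Y-flipped): 92.01,166.56 93.84,169.05 90.82,168.38 83.36,163.05 71.88,151.58.

Run 2: The run is open, so emit a `<polyline>` with points (Y-flipped): 71.13,118.09 72.69,115.54 72.35,105.26 73.10,96.83 77.90,99.85.

Run 3: The run returns to its start, so emit a `<polygon>` with points (Y-flipped): 35.01,113.02 26.40,109.88 22.54,101.57 25.68,92.96 33.99,89.10 42.60,92.24 46.46,100.55 43.32,109.16.

<svg xmlns="http://www.w3.org/2000/svg" width="113.24mm" height="191.67mm" viewBox="0 0 113.24 191.67">
  <polyline points="92.01,166.56 93.84,169.05 90.82,168.38 83.36,163.05 71.88,151.58" fill="none" stroke="#ff00ff"/>
  <polyline points="71.13,118.09 72.69,115.54 72.35,105.26 73.10,96.83 77.90,99.85" fill="none" stroke="#ff00ff"/>
  <polygon points="35.01,113.02 26.40,109.88 22.54,101.57 25.68,92.96 33.99,89.10 42.60,92.24 46.46,100.55 43.32,109.16" fill="none" stroke="#ff00ff"/>
</svg>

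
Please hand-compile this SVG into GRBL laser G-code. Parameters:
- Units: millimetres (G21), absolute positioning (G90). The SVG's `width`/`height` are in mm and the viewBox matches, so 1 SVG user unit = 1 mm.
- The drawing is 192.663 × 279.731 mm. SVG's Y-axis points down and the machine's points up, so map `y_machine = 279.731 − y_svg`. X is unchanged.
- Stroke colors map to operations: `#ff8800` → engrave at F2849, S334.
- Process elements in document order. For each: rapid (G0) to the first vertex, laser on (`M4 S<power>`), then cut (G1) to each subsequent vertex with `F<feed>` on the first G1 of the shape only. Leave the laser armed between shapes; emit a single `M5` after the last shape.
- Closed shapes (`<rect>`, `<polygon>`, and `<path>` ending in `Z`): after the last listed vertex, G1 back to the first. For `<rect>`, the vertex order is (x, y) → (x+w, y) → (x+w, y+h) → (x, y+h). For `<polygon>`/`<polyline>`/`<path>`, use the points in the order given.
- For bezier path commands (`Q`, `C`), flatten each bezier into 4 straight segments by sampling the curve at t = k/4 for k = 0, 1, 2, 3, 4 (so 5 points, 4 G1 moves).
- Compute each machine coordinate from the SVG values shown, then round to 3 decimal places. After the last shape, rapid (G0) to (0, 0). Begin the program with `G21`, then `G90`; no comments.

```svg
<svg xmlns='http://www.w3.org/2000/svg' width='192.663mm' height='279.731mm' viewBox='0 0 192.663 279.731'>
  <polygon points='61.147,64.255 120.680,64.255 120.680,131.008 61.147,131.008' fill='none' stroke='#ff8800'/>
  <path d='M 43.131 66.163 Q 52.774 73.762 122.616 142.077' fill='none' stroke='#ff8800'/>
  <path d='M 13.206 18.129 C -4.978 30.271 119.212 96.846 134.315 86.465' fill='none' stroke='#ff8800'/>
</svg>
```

Since the viewBox matches the mm dimensions, user units are millimetres directly. The only transform is the Y-flip y_m = 279.731 − y_svg.

Shape 1 is a rectangle drawn with `<polygon>`. Its stroke #ff8800 means engrave at S334, F2849. After flipping Y the toolpath is (61.147,215.476) → (120.680,215.476) → (120.680,148.723) → (61.147,148.723) → (61.147,215.476), returning to the start.

Shape 2 is a quadratic bezier drawn with `<path>`. Its stroke #ff8800 means engrave at S334, F2849. After flipping Y the toolpath is (43.131,213.568) → (51.715,205.974) → (67.824,190.790) → (91.457,168.017) → (122.616,137.654).

Shape 3 is a cubic bezier drawn with `<path>`. Its stroke #ff8800 means engrave at S334, F2849. After flipping Y the toolpath is (13.206,261.602) → (22.334,244.342) → (61.278,218.988) → (106.463,197.857) → (134.315,193.266).

G21
G90
G0 X61.147 Y215.476
M4 S334
G1 X120.680 Y215.476 F2849
G1 X120.680 Y148.723
G1 X61.147 Y148.723
G1 X61.147 Y215.476
G0 X43.131 Y213.568
M4 S334
G1 X51.715 Y205.974 F2849
G1 X67.824 Y190.790
G1 X91.457 Y168.017
G1 X122.616 Y137.654
G0 X13.206 Y261.602
M4 S334
G1 X22.334 Y244.342 F2849
G1 X61.278 Y218.988
G1 X106.463 Y197.857
G1 X134.315 Y193.266
M5
G0 X0.000 Y0.000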